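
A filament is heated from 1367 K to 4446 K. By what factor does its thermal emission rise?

P ∝ T⁴, so the ratio is (4446/1367)⁴ = (3.252)⁴ = 112.

ratio ≈ 112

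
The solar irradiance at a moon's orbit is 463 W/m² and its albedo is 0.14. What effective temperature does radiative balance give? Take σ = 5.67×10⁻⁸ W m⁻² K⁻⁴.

T ≈ 205 K

Power absorbed = (1−a)S·πR²; power emitted = 4πR²σT⁴. Equating and cancelling πR²:
T = ((1−a)S / 4σ)^(1/4) = (398 / (4 × 5.67×10⁻⁸))^(1/4) = (1.76×10^9)^(1/4).
T = 205 K.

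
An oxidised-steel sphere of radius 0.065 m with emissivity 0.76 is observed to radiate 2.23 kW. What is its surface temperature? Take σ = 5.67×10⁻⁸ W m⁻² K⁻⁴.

A = 4πr² = 4π × (0.065)² = 0.0531 m².
From P = εσAT⁴, T = (P / εσA)^(1/4) = (2230 / (0.76 × 5.67×10⁻⁸ × 0.0531))^(1/4).
T = (9.75×10^11)^(1/4) = 994 K.

T ≈ 994 K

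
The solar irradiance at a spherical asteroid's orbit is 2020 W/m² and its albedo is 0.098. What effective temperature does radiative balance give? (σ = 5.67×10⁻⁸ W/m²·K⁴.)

Power absorbed = (1−a)S·πR²; power emitted = 4πR²σT⁴. Equating and cancelling πR²:
T = ((1−a)S / 4σ)^(1/4) = (1820 / (4 × 5.67×10⁻⁸))^(1/4) = (8.03×10^9)^(1/4).
T = 299 K.

T ≈ 299 K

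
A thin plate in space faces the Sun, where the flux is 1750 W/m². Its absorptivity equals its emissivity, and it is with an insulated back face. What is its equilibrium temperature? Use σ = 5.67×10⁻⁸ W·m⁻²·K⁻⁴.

Absorbed flux αS = emitted flux εσT⁴ (one radiating face); with α = ε, T = (S/σ)^(1/4).
T = (1750 / 5.67×10⁻⁸)^(1/4) = (3.09×10^10)^(1/4).
T = 419 K.

T ≈ 419 K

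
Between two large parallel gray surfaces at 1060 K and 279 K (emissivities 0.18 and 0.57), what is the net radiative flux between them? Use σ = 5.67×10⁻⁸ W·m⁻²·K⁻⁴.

For two large parallel gray plates, q = σ(T₁⁴ − T₂⁴) / (1/ε₁ + 1/ε₂ − 1).
1/ε₁ + 1/ε₂ − 1 = 1/0.18 + 1/0.57 − 1 = 6.310.
T₁⁴ − T₂⁴ = 1.26×10^12 − 6.06×10^9 = 1.26×10^12 K⁴.
q = 5.67×10⁻⁸ × 1.26×10^12 / 6.310 = 11300 W/m².

q ≈ 11300 W/m²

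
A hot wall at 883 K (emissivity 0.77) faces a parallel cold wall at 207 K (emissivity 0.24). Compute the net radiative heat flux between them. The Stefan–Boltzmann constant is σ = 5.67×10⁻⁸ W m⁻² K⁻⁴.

For two large parallel gray plates, q = σ(T₁⁴ − T₂⁴) / (1/ε₁ + 1/ε₂ − 1).
1/ε₁ + 1/ε₂ − 1 = 1/0.77 + 1/0.24 − 1 = 4.465.
T₁⁴ − T₂⁴ = 6.08×10^11 − 1.84×10^9 = 6.06×10^11 K⁴.
q = 5.67×10⁻⁸ × 6.06×10^11 / 4.465 = 7700 W/m².

q ≈ 7700 W/m²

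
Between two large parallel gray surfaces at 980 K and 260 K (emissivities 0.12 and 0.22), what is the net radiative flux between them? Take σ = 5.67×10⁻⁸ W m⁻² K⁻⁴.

For two large parallel gray plates, q = σ(T₁⁴ − T₂⁴) / (1/ε₁ + 1/ε₂ − 1).
1/ε₁ + 1/ε₂ − 1 = 1/0.12 + 1/0.22 − 1 = 11.88.
T₁⁴ − T₂⁴ = 9.22×10^11 − 4.57×10^9 = 9.18×10^11 K⁴.
q = 5.67×10⁻⁸ × 9.18×10^11 / 11.88 = 4380 W/m².

q ≈ 4380 W/m²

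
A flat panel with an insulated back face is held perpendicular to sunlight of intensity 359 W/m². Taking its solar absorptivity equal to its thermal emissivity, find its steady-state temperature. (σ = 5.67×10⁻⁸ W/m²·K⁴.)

T ≈ 282 K

Absorbed flux αS = emitted flux εσT⁴ (one radiating face); with α = ε, T = (S/σ)^(1/4).
T = (359 / 5.67×10⁻⁸)^(1/4) = (6.33×10^9)^(1/4).
T = 282 K.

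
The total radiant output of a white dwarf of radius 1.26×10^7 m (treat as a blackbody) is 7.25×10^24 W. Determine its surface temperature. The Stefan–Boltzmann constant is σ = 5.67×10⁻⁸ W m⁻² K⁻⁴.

T ≈ 15900 K

A = 4πr² = 4π × (1.26×10^7)² = 2.00×10^15 m².
From P = σAT⁴, T = (P / σA)^(1/4) = (7.25×10^24 / (5.67×10⁻⁸ × 2.00×10^15))^(1/4).
T = (6.41×10^16)^(1/4) = 15900 K.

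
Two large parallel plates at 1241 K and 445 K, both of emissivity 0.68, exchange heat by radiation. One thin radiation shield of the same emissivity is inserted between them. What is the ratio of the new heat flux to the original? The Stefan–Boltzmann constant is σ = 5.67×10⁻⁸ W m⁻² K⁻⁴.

ratio ≈ 0.500

With N identical shields there are N+1 = 2 gaps in series, each with the same radiative resistance, so the flux falls to 1/(N+1) of its unshielded value.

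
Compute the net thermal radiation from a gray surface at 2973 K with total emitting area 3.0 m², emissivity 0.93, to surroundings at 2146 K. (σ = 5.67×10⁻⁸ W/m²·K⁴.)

Q = εσA(T⁴ − T_s⁴). T⁴ − T_s⁴ = (2973)⁴ − (2146)⁴ = 7.81×10^13 − 2.12×10^13 = 5.69×10^13 K⁴.
Q = 0.93 × 5.67×10⁻⁸ × 3.00 × 5.69×10^13 = 9.00×10^6 W.

Q ≈ 9.00×10^6 W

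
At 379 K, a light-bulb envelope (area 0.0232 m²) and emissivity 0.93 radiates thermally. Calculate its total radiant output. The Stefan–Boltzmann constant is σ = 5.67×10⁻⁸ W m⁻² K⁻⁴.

P ≈ 25.2 W

Stefan–Boltzmann: P = εσAT⁴ = 0.93 × 5.67×10⁻⁸ × 0.0232 × (379)⁴ = 0.93 × 5.67×10⁻⁸ × 0.0232 × 2.06×10^10.
P = 25.2 W.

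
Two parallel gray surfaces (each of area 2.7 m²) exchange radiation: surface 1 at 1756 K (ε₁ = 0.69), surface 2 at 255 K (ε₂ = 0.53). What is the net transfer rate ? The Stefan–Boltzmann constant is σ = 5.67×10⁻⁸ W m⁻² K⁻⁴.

Q ≈ 6.23×10^5 W

For two large parallel gray plates, q = σ(T₁⁴ − T₂⁴) / (1/ε₁ + 1/ε₂ − 1).
1/ε₁ + 1/ε₂ − 1 = 1/0.69 + 1/0.53 − 1 = 2.336.
T₁⁴ − T₂⁴ = 9.51×10^12 − 4.23×10^9 = 9.50×10^12 K⁴.
q = 5.67×10⁻⁸ × 9.50×10^12 / 2.336 = 2.31×10^5 W/m².
Q = q·A = 2.31×10^5 × 2.7 = 6.23×10^5 W.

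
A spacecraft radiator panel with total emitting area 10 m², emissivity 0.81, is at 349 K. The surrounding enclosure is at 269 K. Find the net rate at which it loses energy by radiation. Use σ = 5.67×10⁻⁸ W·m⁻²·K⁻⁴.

Q ≈ 4410 W

Q = εσA(T⁴ − T_s⁴). T⁴ − T_s⁴ = (349)⁴ − (269)⁴ = 1.48×10^10 − 5.24×10^9 = 9.60×10^9 K⁴.
Q = 0.81 × 5.67×10⁻⁸ × 10.0 × 9.60×10^9 = 4410 W.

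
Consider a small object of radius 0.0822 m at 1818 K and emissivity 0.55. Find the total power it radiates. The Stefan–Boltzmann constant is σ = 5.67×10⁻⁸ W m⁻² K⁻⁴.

A = 4πr² = 4π × (0.0822)² = 0.0849 m².
P = εσAT⁴ = 0.55 × 5.67×10⁻⁸ × 0.0849 × (1818)⁴ = 0.55 × 5.67×10⁻⁸ × 0.0849 × 1.09×10^13.
P = 28900 W.

P ≈ 28900 W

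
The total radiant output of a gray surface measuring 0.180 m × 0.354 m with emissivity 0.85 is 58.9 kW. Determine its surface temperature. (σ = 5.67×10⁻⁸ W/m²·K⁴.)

A = 0.180 × 0.354 = 0.0637 m².
From P = εσAT⁴, T = (P / εσA)^(1/4) = (58900 / (0.85 × 5.67×10⁻⁸ × 0.0637))^(1/4).
T = (1.92×10^13)^(1/4) = 2090 K.

T ≈ 2090 K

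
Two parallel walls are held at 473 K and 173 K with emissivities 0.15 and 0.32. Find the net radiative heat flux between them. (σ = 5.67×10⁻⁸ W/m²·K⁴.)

q ≈ 317 W/m²

For two large parallel gray plates, q = σ(T₁⁴ − T₂⁴) / (1/ε₁ + 1/ε₂ − 1).
1/ε₁ + 1/ε₂ − 1 = 1/0.15 + 1/0.32 − 1 = 8.792.
T₁⁴ − T₂⁴ = 5.01×10^10 − 8.96×10^8 = 4.92×10^10 K⁴.
q = 5.67×10⁻⁸ × 4.92×10^10 / 8.792 = 317 W/m².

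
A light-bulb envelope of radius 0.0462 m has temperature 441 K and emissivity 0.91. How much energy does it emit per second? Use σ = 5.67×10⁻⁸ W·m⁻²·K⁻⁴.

A = 4πr² = 4π × (0.0462)² = 0.0268 m².
Stefan–Boltzmann: P = εσAT⁴ = 0.91 × 5.67×10⁻⁸ × 0.0268 × (441)⁴ = 0.91 × 5.67×10⁻⁸ × 0.0268 × 3.78×10^10.
P = 52.3 W.

P ≈ 52.3 W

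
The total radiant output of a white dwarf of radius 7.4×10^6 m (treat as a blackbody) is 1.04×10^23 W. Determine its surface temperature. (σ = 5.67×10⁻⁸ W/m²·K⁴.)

A = 4πr² = 4π × (7.4×10^6)² = 6.88×10^14 m².
From P = σAT⁴, T = (P / σA)^(1/4) = (1.04×10^23 / (5.67×10⁻⁸ × 6.88×10^14))^(1/4).
T = (2.67×10^15)^(1/4) = 7190 K.

T ≈ 7190 K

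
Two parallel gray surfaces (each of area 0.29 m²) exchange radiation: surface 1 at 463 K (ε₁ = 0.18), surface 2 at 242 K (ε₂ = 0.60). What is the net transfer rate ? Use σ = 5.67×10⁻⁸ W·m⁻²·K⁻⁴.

Q ≈ 112 W

For two large parallel gray plates, q = σ(T₁⁴ − T₂⁴) / (1/ε₁ + 1/ε₂ − 1).
1/ε₁ + 1/ε₂ − 1 = 1/0.18 + 1/0.60 − 1 = 6.222.
T₁⁴ − T₂⁴ = 4.60×10^10 − 3.43×10^9 = 4.25×10^10 K⁴.
q = 5.67×10⁻⁸ × 4.25×10^10 / 6.222 = 388 W/m².
Q = q·A = 388 × 0.29 = 112 W.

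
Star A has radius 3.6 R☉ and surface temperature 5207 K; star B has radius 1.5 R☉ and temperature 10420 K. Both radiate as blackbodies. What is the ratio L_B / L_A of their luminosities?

L = 4πR²σT⁴ ∝ R²T⁴, so L_B/L_A = (1.5/3.6)² × (10420/5207)⁴ = 0.174 × 16.0 = 2.78.

L_B/L_A ≈ 2.78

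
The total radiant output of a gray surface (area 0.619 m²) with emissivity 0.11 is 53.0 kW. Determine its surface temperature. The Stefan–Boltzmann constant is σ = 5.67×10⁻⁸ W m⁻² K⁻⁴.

T ≈ 1920 K

From P = εσAT⁴, T = (P / εσA)^(1/4) = (53000 / (0.11 × 5.67×10⁻⁸ × 0.619))^(1/4).
T = (1.37×10^13)^(1/4) = 1920 K.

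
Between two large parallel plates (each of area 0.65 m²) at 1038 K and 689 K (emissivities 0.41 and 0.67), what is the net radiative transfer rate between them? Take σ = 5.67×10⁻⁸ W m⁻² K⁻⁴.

For two large parallel gray plates, q = σ(T₁⁴ − T₂⁴) / (1/ε₁ + 1/ε₂ − 1).
1/ε₁ + 1/ε₂ − 1 = 1/0.41 + 1/0.67 − 1 = 2.932.
T₁⁴ − T₂⁴ = 1.16×10^12 − 2.25×10^11 = 9.36×10^11 K⁴.
q = 5.67×10⁻⁸ × 9.36×10^11 / 2.932 = 18100 W/m².
Q = q·A = 18100 × 0.65 = 11800 W.

Q ≈ 11800 W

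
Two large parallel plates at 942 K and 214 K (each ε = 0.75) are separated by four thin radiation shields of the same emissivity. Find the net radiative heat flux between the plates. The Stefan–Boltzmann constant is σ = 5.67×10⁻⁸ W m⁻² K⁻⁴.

q ≈ 5340 W/m²

Each of the 5 gaps contributes resistance (2/ε − 1) = 2/0.75 − 1 = 1.667; total = 8.333.
q = σ(T₁⁴ − T₂⁴) / 8.333 = 5.67×10⁻⁸ × 7.85×10^11 / 8.333 = 5340 W/m².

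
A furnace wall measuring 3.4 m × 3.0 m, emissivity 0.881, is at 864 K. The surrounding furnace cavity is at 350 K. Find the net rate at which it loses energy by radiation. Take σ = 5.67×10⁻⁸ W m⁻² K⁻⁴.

Q ≈ 2.76×10^5 W

A = 3.4 × 3.0 = 10.2 m².
Q = εσA(T⁴ − T_s⁴). T⁴ − T_s⁴ = (864)⁴ − (350)⁴ = 5.57×10^11 − 1.50×10^10 = 5.42×10^11 K⁴.
Q = 0.881 × 5.67×10⁻⁸ × 10.2 × 5.42×10^11 = 2.76×10^5 W.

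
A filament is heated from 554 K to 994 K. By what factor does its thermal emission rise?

ratio ≈ 10.4

P ∝ T⁴, so the ratio is (994/554)⁴ = (1.794)⁴ = 10.4.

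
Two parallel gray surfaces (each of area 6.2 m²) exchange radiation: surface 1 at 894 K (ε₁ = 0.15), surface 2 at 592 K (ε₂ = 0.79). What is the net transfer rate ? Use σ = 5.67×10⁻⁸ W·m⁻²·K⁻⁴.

Q ≈ 26200 W

For two large parallel gray plates, q = σ(T₁⁴ − T₂⁴) / (1/ε₁ + 1/ε₂ − 1).
1/ε₁ + 1/ε₂ − 1 = 1/0.15 + 1/0.79 − 1 = 6.932.
T₁⁴ − T₂⁴ = 6.39×10^11 − 1.23×10^11 = 5.16×10^11 K⁴.
q = 5.67×10⁻⁸ × 5.16×10^11 / 6.932 = 4220 W/m².
Q = q·A = 4220 × 6.2 = 26200 W.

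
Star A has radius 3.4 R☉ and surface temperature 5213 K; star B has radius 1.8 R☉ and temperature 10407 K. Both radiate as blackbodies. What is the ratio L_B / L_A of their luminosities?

L_B/L_A ≈ 4.45

L = 4πR²σT⁴ ∝ R²T⁴, so L_B/L_A = (1.8/3.4)² × (10407/5213)⁴ = 0.280 × 15.9 = 4.45.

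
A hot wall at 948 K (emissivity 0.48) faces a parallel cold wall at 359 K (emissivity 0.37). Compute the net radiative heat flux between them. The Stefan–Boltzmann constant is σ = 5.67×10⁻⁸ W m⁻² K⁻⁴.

For two large parallel gray plates, q = σ(T₁⁴ − T₂⁴) / (1/ε₁ + 1/ε₂ − 1).
1/ε₁ + 1/ε₂ − 1 = 1/0.48 + 1/0.37 − 1 = 3.786.
T₁⁴ − T₂⁴ = 8.08×10^11 − 1.66×10^10 = 7.91×10^11 K⁴.
q = 5.67×10⁻⁸ × 7.91×10^11 / 3.786 = 11800 W/m².

q ≈ 11800 W/m²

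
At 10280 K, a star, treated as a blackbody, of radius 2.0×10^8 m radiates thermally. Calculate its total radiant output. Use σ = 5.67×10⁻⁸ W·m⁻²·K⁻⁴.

P ≈ 3.18×10^26 W

A = 4πr² = 4π × (2.0×10^8)² = 5.03×10^17 m².
P = σAT⁴ = 5.67×10⁻⁸ × 5.03×10^17 × (10280)⁴ = 5.67×10⁻⁸ × 5.03×10^17 × 1.12×10^16.
P = 3.18×10^26 W.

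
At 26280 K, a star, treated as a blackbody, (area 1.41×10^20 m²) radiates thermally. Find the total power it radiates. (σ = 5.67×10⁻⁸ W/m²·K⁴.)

P ≈ 3.81×10^30 W

P = σAT⁴ = 5.67×10⁻⁸ × 1.41×10^20 × (26280)⁴ = 5.67×10⁻⁸ × 1.41×10^20 × 4.77×10^17.
P = 3.81×10^30 W.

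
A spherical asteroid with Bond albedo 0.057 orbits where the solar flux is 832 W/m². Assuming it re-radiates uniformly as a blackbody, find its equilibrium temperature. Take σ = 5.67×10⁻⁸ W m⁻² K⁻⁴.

Power absorbed = (1−a)S·πR²; power emitted = 4πR²σT⁴. Equating and cancelling πR²:
T = ((1−a)S / 4σ)^(1/4) = (785 / (4 × 5.67×10⁻⁸))^(1/4) = (3.46×10^9)^(1/4).
T = 243 K.

T ≈ 243 K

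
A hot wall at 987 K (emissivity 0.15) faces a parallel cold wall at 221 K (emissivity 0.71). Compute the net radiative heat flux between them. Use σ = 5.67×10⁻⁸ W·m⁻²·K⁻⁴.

For two large parallel gray plates, q = σ(T₁⁴ − T₂⁴) / (1/ε₁ + 1/ε₂ − 1).
1/ε₁ + 1/ε₂ − 1 = 1/0.15 + 1/0.71 − 1 = 7.075.
T₁⁴ − T₂⁴ = 9.49×10^11 − 2.39×10^9 = 9.47×10^11 K⁴.
q = 5.67×10⁻⁸ × 9.47×10^11 / 7.075 = 7590 W/m².

q ≈ 7590 W/m²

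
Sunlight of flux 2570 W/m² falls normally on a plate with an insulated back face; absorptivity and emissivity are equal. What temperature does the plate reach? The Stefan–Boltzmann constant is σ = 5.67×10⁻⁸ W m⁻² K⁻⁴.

T ≈ 461 K

Absorbed flux αS = emitted flux εσT⁴ (one radiating face); with α = ε, T = (S/σ)^(1/4).
T = (2570 / 5.67×10⁻⁸)^(1/4) = (4.53×10^10)^(1/4).
T = 461 K.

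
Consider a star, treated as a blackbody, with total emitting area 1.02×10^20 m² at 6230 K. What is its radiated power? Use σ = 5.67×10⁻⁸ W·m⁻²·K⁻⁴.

P ≈ 8.71×10^27 W

P = σAT⁴ = 5.67×10⁻⁸ × 1.02×10^20 × (6230)⁴ = 5.67×10⁻⁸ × 1.02×10^20 × 1.51×10^15.
P = 8.71×10^27 W.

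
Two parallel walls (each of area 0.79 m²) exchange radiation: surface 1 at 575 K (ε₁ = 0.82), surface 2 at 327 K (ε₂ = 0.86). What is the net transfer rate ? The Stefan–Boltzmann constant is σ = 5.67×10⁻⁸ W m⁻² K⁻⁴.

For two large parallel gray plates, q = σ(T₁⁴ − T₂⁴) / (1/ε₁ + 1/ε₂ − 1).
1/ε₁ + 1/ε₂ − 1 = 1/0.82 + 1/0.86 − 1 = 1.382.
T₁⁴ − T₂⁴ = 1.09×10^11 − 1.14×10^10 = 9.79×10^10 K⁴.
q = 5.67×10⁻⁸ × 9.79×10^10 / 1.382 = 4010 W/m².
Q = q·A = 4010 × 0.79 = 3170 W.

Q ≈ 3170 W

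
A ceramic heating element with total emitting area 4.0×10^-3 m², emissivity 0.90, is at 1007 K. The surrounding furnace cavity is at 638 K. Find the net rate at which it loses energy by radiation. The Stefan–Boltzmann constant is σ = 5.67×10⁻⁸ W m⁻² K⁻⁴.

Q ≈ 176 W

Q = εσA(T⁴ − T_s⁴). T⁴ − T_s⁴ = (1007)⁴ − (638)⁴ = 1.03×10^12 − 1.66×10^11 = 8.63×10^11 K⁴.
Q = 0.90 × 5.67×10⁻⁸ × 4.00×10^-3 × 8.63×10^11 = 176 W.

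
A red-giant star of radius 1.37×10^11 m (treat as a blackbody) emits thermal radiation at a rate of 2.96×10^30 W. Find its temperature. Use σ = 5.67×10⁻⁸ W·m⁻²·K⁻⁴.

T ≈ 3860 K

A = 4πr² = 4π × (1.37×10^11)² = 2.36×10^23 m².
From P = σAT⁴, T = (P / σA)^(1/4) = (2.96×10^30 / (5.67×10⁻⁸ × 2.36×10^23))^(1/4).
T = (2.21×10^14)^(1/4) = 3860 K.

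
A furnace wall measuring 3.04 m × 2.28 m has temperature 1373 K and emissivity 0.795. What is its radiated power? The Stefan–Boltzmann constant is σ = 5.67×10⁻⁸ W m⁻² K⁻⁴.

P ≈ 1.11×10^6 W

A = 3.04 × 2.28 = 6.93 m².
P = εσAT⁴ = 0.795 × 5.67×10⁻⁸ × 6.93 × (1373)⁴ = 0.795 × 5.67×10⁻⁸ × 6.93 × 3.55×10^12.
P = 1.11×10^6 W.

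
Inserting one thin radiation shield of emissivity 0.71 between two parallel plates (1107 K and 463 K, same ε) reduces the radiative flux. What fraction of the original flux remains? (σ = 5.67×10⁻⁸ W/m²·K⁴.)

ratio ≈ 0.500

With N identical shields there are N+1 = 2 gaps in series, each with the same radiative resistance, so the flux falls to 1/(N+1) of its unshielded value.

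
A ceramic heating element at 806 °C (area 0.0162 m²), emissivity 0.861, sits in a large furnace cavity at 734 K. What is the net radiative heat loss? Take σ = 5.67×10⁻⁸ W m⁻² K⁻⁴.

Q ≈ 842 W

Convert: 806 °C = 1079 K.
Q = εσA(T⁴ − T_s⁴). T⁴ − T_s⁴ = (1079)⁴ − (734)⁴ = 1.36×10^12 − 2.90×10^11 = 1.07×10^12 K⁴.
Q = 0.861 × 5.67×10⁻⁸ × 0.0162 × 1.07×10^12 = 842 W.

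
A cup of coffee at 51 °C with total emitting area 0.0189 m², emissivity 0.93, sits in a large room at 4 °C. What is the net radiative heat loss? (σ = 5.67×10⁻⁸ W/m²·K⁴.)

Q ≈ 5.12 W

Convert: 51 °C = 324 K; 4 °C = 277 K.
Q = εσA(T⁴ − T_s⁴). T⁴ − T_s⁴ = (324)⁴ − (277)⁴ = 1.10×10^10 − 5.89×10^9 = 5.13×10^9 K⁴.
Q = 0.93 × 5.67×10⁻⁸ × 0.0189 × 5.13×10^9 = 5.12 W.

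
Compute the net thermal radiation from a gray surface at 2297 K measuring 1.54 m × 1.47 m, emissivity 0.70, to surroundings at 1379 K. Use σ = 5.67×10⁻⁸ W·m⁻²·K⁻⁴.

A = 1.54 × 1.47 = 2.26 m².
Q = εσA(T⁴ − T_s⁴). T⁴ − T_s⁴ = (2297)⁴ − (1379)⁴ = 2.78×10^13 − 3.62×10^12 = 2.42×10^13 K⁴.
Q = 0.70 × 5.67×10⁻⁸ × 2.26 × 2.42×10^13 = 2.18×10^6 W.

Q ≈ 2.18×10^6 W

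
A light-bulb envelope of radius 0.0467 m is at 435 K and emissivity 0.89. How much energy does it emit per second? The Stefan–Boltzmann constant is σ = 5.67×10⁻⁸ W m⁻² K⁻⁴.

A = 4πr² = 4π × (0.0467)² = 0.0274 m².
Stefan–Boltzmann: P = εσAT⁴ = 0.89 × 5.67×10⁻⁸ × 0.0274 × (435)⁴ = 0.89 × 5.67×10⁻⁸ × 0.0274 × 3.58×10^10.
P = 49.5 W.

P ≈ 49.5 W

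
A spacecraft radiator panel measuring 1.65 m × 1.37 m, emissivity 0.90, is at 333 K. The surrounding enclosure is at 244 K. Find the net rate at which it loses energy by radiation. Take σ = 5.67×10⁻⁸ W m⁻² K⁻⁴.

A = 1.65 × 1.37 = 2.26 m².
Q = εσA(T⁴ − T_s⁴). T⁴ − T_s⁴ = (333)⁴ − (244)⁴ = 1.23×10^10 − 3.54×10^9 = 8.75×10^9 K⁴.
Q = 0.90 × 5.67×10⁻⁸ × 2.26 × 8.75×10^9 = 1010 W.

Q ≈ 1010 W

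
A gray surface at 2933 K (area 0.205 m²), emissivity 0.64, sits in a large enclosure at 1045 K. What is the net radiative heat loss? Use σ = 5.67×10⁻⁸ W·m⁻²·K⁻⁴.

Q ≈ 5.42×10^5 W

Q = εσA(T⁴ − T_s⁴). T⁴ − T_s⁴ = (2933)⁴ − (1045)⁴ = 7.40×10^13 − 1.19×10^12 = 7.28×10^13 K⁴.
Q = 0.64 × 5.67×10⁻⁸ × 0.205 × 7.28×10^13 = 5.42×10^5 W.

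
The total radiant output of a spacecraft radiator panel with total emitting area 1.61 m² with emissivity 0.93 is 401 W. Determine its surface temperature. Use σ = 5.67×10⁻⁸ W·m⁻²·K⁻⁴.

From P = εσAT⁴, T = (P / εσA)^(1/4) = (401 / (0.93 × 5.67×10⁻⁸ × 1.61))^(1/4).
T = (4.72×10^9)^(1/4) = 262 K.

T ≈ 262 K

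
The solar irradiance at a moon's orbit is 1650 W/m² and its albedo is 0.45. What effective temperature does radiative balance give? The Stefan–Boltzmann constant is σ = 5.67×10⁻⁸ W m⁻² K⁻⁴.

Power absorbed = (1−a)S·πR²; power emitted = 4πR²σT⁴. Equating and cancelling πR²:
T = ((1−a)S / 4σ)^(1/4) = (908 / (4 × 5.67×10⁻⁸))^(1/4) = (4.00×10^9)^(1/4).
T = 252 K.

T ≈ 252 K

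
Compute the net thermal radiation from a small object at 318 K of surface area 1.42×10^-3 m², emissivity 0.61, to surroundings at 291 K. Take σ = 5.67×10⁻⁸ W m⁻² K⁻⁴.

Q = εσA(T⁴ − T_s⁴). T⁴ − T_s⁴ = (318)⁴ − (291)⁴ = 1.02×10^10 − 7.17×10^9 = 3.06×10^9 K⁴.
Q = 0.61 × 5.67×10⁻⁸ × 1.42×10^-3 × 3.06×10^9 = 0.150 W.

Q ≈ 0.150 W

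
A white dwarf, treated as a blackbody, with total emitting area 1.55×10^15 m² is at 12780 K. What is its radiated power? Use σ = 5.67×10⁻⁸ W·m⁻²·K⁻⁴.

P = σAT⁴ = 5.67×10⁻⁸ × 1.55×10^15 × (12780)⁴ = 5.67×10⁻⁸ × 1.55×10^15 × 2.67×10^16.
P = 2.34×10^24 W.

P ≈ 2.34×10^24 W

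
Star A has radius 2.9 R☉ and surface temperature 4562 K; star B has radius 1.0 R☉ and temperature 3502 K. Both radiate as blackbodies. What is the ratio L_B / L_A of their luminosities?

L_B/L_A ≈ 0.0413

L = 4πR²σT⁴ ∝ R²T⁴, so L_B/L_A = (1.0/2.9)² × (3502/4562)⁴ = 0.119 × 0.347 = 0.0413.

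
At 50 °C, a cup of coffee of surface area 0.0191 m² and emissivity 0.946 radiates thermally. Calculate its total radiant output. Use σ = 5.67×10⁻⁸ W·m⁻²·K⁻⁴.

50 °C = 323 K.
P = εσAT⁴ = 0.946 × 5.67×10⁻⁸ × 0.0191 × (323)⁴ = 0.946 × 5.67×10⁻⁸ × 0.0191 × 1.09×10^10.
P = 11.2 W.

P ≈ 11.2 W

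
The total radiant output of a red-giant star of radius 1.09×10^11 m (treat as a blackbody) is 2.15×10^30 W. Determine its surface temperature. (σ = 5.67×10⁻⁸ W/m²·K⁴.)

A = 4πr² = 4π × (1.09×10^11)² = 1.49×10^23 m².
From P = σAT⁴, T = (P / σA)^(1/4) = (2.15×10^30 / (5.67×10⁻⁸ × 1.49×10^23))^(1/4).
T = (2.54×10^14)^(1/4) = 3990 K.

T ≈ 3990 K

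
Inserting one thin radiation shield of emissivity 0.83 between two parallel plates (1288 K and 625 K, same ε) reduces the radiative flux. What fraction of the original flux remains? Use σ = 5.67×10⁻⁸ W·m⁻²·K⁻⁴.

ratio ≈ 0.500

With N identical shields there are N+1 = 2 gaps in series, each with the same radiative resistance, so the flux falls to 1/(N+1) of its unshielded value.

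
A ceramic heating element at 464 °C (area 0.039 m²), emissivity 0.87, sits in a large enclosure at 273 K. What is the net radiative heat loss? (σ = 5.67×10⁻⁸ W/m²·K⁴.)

Convert: 464 °C = 737 K.
Q = εσA(T⁴ − T_s⁴). T⁴ − T_s⁴ = (737)⁴ − (273)⁴ = 2.95×10^11 − 5.55×10^9 = 2.89×10^11 K⁴.
Q = 0.87 × 5.67×10⁻⁸ × 0.0390 × 2.89×10^11 = 557 W.

Q ≈ 557 W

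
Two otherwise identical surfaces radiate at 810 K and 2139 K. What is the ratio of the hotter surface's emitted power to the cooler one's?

P ∝ T⁴, so the ratio is (2139/810)⁴ = (2.641)⁴ = 48.6.

ratio ≈ 48.6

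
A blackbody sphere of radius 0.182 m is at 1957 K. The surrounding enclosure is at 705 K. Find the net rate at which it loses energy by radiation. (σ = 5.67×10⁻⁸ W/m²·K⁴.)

Q ≈ 3.40×10^5 W

A = 4πr² = 4π × (0.182)² = 0.416 m².
Q = σA(T⁴ − T_s⁴). T⁴ − T_s⁴ = (1957)⁴ − (705)⁴ = 1.47×10^13 − 2.47×10^11 = 1.44×10^13 K⁴.
Q = 5.67×10⁻⁸ × 0.416 × 1.44×10^13 = 3.40×10^5 W.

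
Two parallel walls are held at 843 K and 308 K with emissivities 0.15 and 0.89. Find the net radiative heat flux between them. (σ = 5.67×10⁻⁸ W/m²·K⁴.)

For two large parallel gray plates, q = σ(T₁⁴ − T₂⁴) / (1/ε₁ + 1/ε₂ − 1).
1/ε₁ + 1/ε₂ − 1 = 1/0.15 + 1/0.89 − 1 = 6.790.
T₁⁴ − T₂⁴ = 5.05×10^11 − 9.00×10^9 = 4.96×10^11 K⁴.
q = 5.67×10⁻⁸ × 4.96×10^11 / 6.790 = 4140 W/m².

q ≈ 4140 W/m²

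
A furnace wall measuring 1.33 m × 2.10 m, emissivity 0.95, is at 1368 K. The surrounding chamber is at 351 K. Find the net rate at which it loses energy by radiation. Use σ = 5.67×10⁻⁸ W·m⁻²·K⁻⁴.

A = 1.33 × 2.10 = 2.79 m².
Q = εσA(T⁴ − T_s⁴). T⁴ − T_s⁴ = (1368)⁴ − (351)⁴ = 3.50×10^12 − 1.52×10^10 = 3.49×10^12 K⁴.
Q = 0.95 × 5.67×10⁻⁸ × 2.79 × 3.49×10^12 = 5.25×10^5 W.

Q ≈ 5.25×10^5 W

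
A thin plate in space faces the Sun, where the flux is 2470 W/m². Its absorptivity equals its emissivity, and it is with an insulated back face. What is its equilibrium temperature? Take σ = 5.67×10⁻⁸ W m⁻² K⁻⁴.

Absorbed flux αS = emitted flux εσT⁴ (one radiating face); with α = ε, T = (S/σ)^(1/4).
T = (2470 / 5.67×10⁻⁸)^(1/4) = (4.36×10^10)^(1/4).
T = 457 K.

T ≈ 457 K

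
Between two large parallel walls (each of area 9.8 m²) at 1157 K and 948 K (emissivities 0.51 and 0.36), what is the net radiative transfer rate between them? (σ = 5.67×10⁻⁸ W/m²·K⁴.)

For two large parallel gray plates, q = σ(T₁⁴ − T₂⁴) / (1/ε₁ + 1/ε₂ − 1).
1/ε₁ + 1/ε₂ − 1 = 1/0.51 + 1/0.36 − 1 = 3.739.
T₁⁴ − T₂⁴ = 1.79×10^12 − 8.08×10^11 = 9.84×10^11 K⁴.
q = 5.67×10⁻⁸ × 9.84×10^11 / 3.739 = 14900 W/m².
Q = q·A = 14900 × 9.8 = 1.46×10^5 W.

Q ≈ 1.46×10^5 W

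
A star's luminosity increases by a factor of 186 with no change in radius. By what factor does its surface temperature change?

P ∝ T⁴ ⇒ T ∝ P^(1/4), so T scales by (186)^(1/4) = 3.69.

factor ≈ 3.69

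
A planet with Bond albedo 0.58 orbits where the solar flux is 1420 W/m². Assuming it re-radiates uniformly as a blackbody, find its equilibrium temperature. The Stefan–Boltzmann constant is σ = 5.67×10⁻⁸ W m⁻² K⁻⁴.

Power absorbed = (1−a)S·πR²; power emitted = 4πR²σT⁴. Equating and cancelling πR²:
T = ((1−a)S / 4σ)^(1/4) = (596 / (4 × 5.67×10⁻⁸))^(1/4) = (2.63×10^9)^(1/4).
T = 226 K.

T ≈ 226 K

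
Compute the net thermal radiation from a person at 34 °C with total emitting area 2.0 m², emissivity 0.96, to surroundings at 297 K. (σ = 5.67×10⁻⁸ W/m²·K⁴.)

Q ≈ 120 W

Convert: 34 °C = 307 K.
Q = εσA(T⁴ − T_s⁴). T⁴ − T_s⁴ = (307)⁴ − (297)⁴ = 8.88×10^9 − 7.78×10^9 = 1.10×10^9 K⁴.
Q = 0.96 × 5.67×10⁻⁸ × 2.00 × 1.10×10^9 = 120 W.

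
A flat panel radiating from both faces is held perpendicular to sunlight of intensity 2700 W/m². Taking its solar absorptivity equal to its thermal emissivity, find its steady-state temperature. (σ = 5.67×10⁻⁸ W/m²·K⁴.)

Absorbed flux αS = emitted flux 2εσT⁴ per unit area; with α = ε this gives T = (S/2σ)^(1/4).
T = (2700 / (2 × 5.67×10⁻⁸))^(1/4) = (2.38×10^10)^(1/4).
T = 393 K.

T ≈ 393 K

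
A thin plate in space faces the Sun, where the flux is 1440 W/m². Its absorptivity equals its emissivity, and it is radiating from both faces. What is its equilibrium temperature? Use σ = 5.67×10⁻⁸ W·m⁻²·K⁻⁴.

T ≈ 336 K

Absorbed flux αS = emitted flux 2εσT⁴ per unit area; with α = ε this gives T = (S/2σ)^(1/4).
T = (1440 / (2 × 5.67×10⁻⁸))^(1/4) = (1.27×10^10)^(1/4).
T = 336 K.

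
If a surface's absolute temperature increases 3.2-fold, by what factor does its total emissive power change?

factor ≈ 105

P ∝ T⁴, so the power scales as (3.2)⁴ = 105.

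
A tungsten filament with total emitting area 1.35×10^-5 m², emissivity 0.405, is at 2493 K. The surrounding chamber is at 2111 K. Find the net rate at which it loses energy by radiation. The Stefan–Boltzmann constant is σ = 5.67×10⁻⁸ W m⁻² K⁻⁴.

Q ≈ 5.82 W

Q = εσA(T⁴ − T_s⁴). T⁴ − T_s⁴ = (2493)⁴ − (2111)⁴ = 3.86×10^13 − 1.99×10^13 = 1.88×10^13 K⁴.
Q = 0.405 × 5.67×10⁻⁸ × 1.35×10^-5 × 1.88×10^13 = 5.82 W.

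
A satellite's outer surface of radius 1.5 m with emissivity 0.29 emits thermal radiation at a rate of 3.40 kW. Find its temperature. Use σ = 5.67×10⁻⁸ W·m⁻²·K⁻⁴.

T ≈ 292 K

A = 4πr² = 4π × (1.5)² = 28.3 m².
From P = εσAT⁴, T = (P / εσA)^(1/4) = (3400 / (0.29 × 5.67×10⁻⁸ × 28.3))^(1/4).
T = (7.31×10^9)^(1/4) = 292 K.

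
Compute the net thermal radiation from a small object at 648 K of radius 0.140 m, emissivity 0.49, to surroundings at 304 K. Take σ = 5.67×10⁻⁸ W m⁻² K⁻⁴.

Q ≈ 1150 W

A = 4πr² = 4π × (0.140)² = 0.246 m².
Q = εσA(T⁴ − T_s⁴). T⁴ − T_s⁴ = (648)⁴ − (304)⁴ = 1.76×10^11 − 8.54×10^9 = 1.68×10^11 K⁴.
Q = 0.49 × 5.67×10⁻⁸ × 0.246 × 1.68×10^11 = 1150 W.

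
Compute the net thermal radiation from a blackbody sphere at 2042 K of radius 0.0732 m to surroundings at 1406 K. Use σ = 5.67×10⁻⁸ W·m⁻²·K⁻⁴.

Q ≈ 51500 W

A = 4πr² = 4π × (0.0732)² = 0.0673 m².
Q = σA(T⁴ − T_s⁴). T⁴ − T_s⁴ = (2042)⁴ − (1406)⁴ = 1.74×10^13 − 3.91×10^12 = 1.35×10^13 K⁴.
Q = 5.67×10⁻⁸ × 0.0673 × 1.35×10^13 = 51500 W.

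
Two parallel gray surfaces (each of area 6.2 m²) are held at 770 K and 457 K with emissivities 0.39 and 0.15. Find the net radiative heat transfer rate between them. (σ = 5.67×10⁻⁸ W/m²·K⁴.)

For two large parallel gray plates, q = σ(T₁⁴ − T₂⁴) / (1/ε₁ + 1/ε₂ − 1).
1/ε₁ + 1/ε₂ − 1 = 1/0.39 + 1/0.15 − 1 = 8.231.
T₁⁴ − T₂⁴ = 3.52×10^11 − 4.36×10^10 = 3.08×10^11 K⁴.
q = 5.67×10⁻⁸ × 3.08×10^11 / 8.231 = 2120 W/m².
Q = q·A = 2120 × 6.2 = 13200 W.

Q ≈ 13200 W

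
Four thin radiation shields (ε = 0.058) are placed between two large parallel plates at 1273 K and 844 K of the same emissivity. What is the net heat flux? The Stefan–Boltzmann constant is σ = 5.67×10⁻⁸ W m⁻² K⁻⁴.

q ≈ 718 W/m²

Each of the 5 gaps contributes resistance (2/ε − 1) = 2/0.058 − 1 = 33.48; total = 167.4.
q = σ(T₁⁴ − T₂⁴) / 167.4 = 5.67×10⁻⁸ × 2.12×10^12 / 167.4 = 718 W/m².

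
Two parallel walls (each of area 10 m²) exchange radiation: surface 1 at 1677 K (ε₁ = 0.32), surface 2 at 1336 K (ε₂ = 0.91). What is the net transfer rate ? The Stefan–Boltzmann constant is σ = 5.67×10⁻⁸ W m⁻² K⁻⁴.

Q ≈ 8.31×10^5 W

For two large parallel gray plates, q = σ(T₁⁴ − T₂⁴) / (1/ε₁ + 1/ε₂ − 1).
1/ε₁ + 1/ε₂ − 1 = 1/0.32 + 1/0.91 − 1 = 3.224.
T₁⁴ − T₂⁴ = 7.91×10^12 − 3.19×10^12 = 4.72×10^12 K⁴.
q = 5.67×10⁻⁸ × 4.72×10^12 / 3.224 = 83100 W/m².
Q = q·A = 83100 × 10 = 8.31×10^5 W.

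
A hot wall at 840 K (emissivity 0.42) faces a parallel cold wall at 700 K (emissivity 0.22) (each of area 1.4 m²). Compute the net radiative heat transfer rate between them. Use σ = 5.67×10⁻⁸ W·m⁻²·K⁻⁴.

Q ≈ 3450 W

For two large parallel gray plates, q = σ(T₁⁴ − T₂⁴) / (1/ε₁ + 1/ε₂ − 1).
1/ε₁ + 1/ε₂ − 1 = 1/0.42 + 1/0.22 − 1 = 5.926.
T₁⁴ − T₂⁴ = 4.98×10^11 − 2.40×10^11 = 2.58×10^11 K⁴.
q = 5.67×10⁻⁸ × 2.58×10^11 / 5.926 = 2470 W/m².
Q = q·A = 2470 × 1.4 = 3450 W.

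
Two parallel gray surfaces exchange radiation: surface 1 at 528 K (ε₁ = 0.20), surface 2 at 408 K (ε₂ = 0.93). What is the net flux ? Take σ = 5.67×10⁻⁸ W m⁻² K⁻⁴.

For two large parallel gray plates, q = σ(T₁⁴ − T₂⁴) / (1/ε₁ + 1/ε₂ − 1).
1/ε₁ + 1/ε₂ − 1 = 1/0.20 + 1/0.93 − 1 = 5.075.
T₁⁴ − T₂⁴ = 7.77×10^10 − 2.77×10^10 = 5.00×10^10 K⁴.
q = 5.67×10⁻⁸ × 5.00×10^10 / 5.075 = 559 W/m².

q ≈ 559 W/m²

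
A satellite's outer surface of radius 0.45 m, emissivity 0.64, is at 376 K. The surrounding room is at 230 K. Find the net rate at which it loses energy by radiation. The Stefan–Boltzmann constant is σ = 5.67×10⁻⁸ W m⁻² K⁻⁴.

Q ≈ 1590 W

A = 4πr² = 4π × (0.45)² = 2.54 m².
Q = εσA(T⁴ − T_s⁴). T⁴ − T_s⁴ = (376)⁴ − (230)⁴ = 2.00×10^10 − 2.80×10^9 = 1.72×10^10 K⁴.
Q = 0.64 × 5.67×10⁻⁸ × 2.54 × 1.72×10^10 = 1590 W.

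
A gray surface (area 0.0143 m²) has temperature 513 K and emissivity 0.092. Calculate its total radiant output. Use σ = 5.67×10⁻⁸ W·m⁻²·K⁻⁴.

P ≈ 5.17 W

Stefan–Boltzmann: P = εσAT⁴ = 0.092 × 5.67×10⁻⁸ × 0.0143 × (513)⁴ = 0.092 × 5.67×10⁻⁸ × 0.0143 × 6.93×10^10.
P = 5.17 W.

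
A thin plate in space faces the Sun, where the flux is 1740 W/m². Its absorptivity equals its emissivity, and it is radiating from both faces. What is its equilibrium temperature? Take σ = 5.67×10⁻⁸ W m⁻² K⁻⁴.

T ≈ 352 K

Absorbed flux αS = emitted flux 2εσT⁴ per unit area; with α = ε this gives T = (S/2σ)^(1/4).
T = (1740 / (2 × 5.67×10⁻⁸))^(1/4) = (1.53×10^10)^(1/4).
T = 352 K.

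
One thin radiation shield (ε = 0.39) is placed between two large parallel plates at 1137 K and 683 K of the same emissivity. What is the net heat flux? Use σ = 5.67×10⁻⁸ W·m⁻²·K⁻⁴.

q ≈ 9980 W/m²

Each of the 2 gaps contributes resistance (2/ε − 1) = 2/0.39 − 1 = 4.128; total = 8.256.
q = σ(T₁⁴ − T₂⁴) / 8.256 = 5.67×10⁻⁸ × 1.45×10^12 / 8.256 = 9980 W/m².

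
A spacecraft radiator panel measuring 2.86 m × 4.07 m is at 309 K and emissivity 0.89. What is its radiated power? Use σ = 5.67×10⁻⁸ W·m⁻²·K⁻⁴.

P ≈ 5360 W

A = 2.86 × 4.07 = 11.6 m².
Stefan–Boltzmann: P = εσAT⁴ = 0.89 × 5.67×10⁻⁸ × 11.6 × (309)⁴ = 0.89 × 5.67×10⁻⁸ × 11.6 × 9.12×10^9.
P = 5360 W.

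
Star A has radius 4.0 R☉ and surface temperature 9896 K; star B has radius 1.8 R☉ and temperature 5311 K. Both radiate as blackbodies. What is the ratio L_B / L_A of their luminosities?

L_B/L_A ≈ 0.0168

L = 4πR²σT⁴ ∝ R²T⁴, so L_B/L_A = (1.8/4.0)² × (5311/9896)⁴ = 0.203 × 0.0830 = 0.0168.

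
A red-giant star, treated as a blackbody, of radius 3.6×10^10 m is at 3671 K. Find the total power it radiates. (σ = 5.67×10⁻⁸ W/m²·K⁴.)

P ≈ 1.68×10^29 W

A = 4πr² = 4π × (3.6×10^10)² = 1.63×10^22 m².
P = σAT⁴ = 5.67×10⁻⁸ × 1.63×10^22 × (3671)⁴ = 5.67×10⁻⁸ × 1.63×10^22 × 1.82×10^14.
P = 1.68×10^29 W.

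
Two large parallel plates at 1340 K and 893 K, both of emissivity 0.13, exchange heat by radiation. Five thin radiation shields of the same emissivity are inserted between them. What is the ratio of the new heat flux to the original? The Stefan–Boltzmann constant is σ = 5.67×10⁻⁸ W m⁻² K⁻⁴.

With N identical shields there are N+1 = 6 gaps in series, each with the same radiative resistance, so the flux falls to 1/(N+1) of its unshielded value.

ratio ≈ 0.167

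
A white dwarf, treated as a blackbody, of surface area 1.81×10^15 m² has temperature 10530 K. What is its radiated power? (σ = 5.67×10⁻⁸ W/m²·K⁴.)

P = σAT⁴ = 5.67×10⁻⁸ × 1.81×10^15 × (10530)⁴ = 5.67×10⁻⁸ × 1.81×10^15 × 1.23×10^16.
P = 1.26×10^24 W.

P ≈ 1.26×10^24 W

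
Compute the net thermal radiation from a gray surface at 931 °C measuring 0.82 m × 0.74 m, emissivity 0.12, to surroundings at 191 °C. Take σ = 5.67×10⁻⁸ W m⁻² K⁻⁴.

A = 0.82 × 0.74 = 0.607 m².
Convert: 931 °C = 1204 K; 191 °C = 464 K.
Q = εσA(T⁴ − T_s⁴). T⁴ − T_s⁴ = (1204)⁴ − (464)⁴ = 2.10×10^12 − 4.64×10^10 = 2.06×10^12 K⁴.
Q = 0.12 × 5.67×10⁻⁸ × 0.607 × 2.06×10^12 = 8480 W.

Q ≈ 8480 W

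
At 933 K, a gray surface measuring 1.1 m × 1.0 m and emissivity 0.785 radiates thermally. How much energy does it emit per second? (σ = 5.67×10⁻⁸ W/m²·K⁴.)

A = 1.1 × 1.0 = 1.10 m².
Stefan–Boltzmann: P = εσAT⁴ = 0.785 × 5.67×10⁻⁸ × 1.10 × (933)⁴ = 0.785 × 5.67×10⁻⁸ × 1.10 × 7.58×10^11.
P = 37100 W.

P ≈ 37100 W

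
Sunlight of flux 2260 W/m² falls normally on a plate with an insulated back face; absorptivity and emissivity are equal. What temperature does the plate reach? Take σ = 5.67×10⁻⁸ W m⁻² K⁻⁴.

T ≈ 447 K

Absorbed flux αS = emitted flux εσT⁴ (one radiating face); with α = ε, T = (S/σ)^(1/4).
T = (2260 / 5.67×10⁻⁸)^(1/4) = (3.99×10^10)^(1/4).
T = 447 K.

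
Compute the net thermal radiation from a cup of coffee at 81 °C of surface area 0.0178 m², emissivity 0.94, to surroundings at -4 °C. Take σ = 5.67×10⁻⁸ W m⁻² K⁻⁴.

Q ≈ 9.93 W

Convert: 81 °C = 354 K; -4 °C = 269 K.
Q = εσA(T⁴ − T_s⁴). T⁴ − T_s⁴ = (354)⁴ − (269)⁴ = 1.57×10^10 − 5.24×10^9 = 1.05×10^10 K⁴.
Q = 0.94 × 5.67×10⁻⁸ × 0.0178 × 1.05×10^10 = 9.93 W.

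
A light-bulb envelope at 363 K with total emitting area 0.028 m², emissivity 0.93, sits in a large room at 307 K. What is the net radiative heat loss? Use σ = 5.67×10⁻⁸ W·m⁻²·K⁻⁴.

Q ≈ 12.5 W

Q = εσA(T⁴ − T_s⁴). T⁴ − T_s⁴ = (363)⁴ − (307)⁴ = 1.74×10^10 − 8.88×10^9 = 8.48×10^9 K⁴.
Q = 0.93 × 5.67×10⁻⁸ × 0.0280 × 8.48×10^9 = 12.5 W.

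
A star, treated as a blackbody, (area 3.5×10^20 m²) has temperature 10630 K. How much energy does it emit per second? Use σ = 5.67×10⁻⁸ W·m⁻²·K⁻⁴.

P ≈ 2.53×10^29 W

P = σAT⁴ = 5.67×10⁻⁸ × 3.50×10^20 × (10630)⁴ = 5.67×10⁻⁸ × 3.50×10^20 × 1.28×10^16.
P = 2.53×10^29 W.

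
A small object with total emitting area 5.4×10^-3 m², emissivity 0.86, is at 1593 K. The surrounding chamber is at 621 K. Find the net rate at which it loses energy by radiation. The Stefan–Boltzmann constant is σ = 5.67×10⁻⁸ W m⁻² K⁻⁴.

Q = εσA(T⁴ − T_s⁴). T⁴ − T_s⁴ = (1593)⁴ − (621)⁴ = 6.44×10^12 − 1.49×10^11 = 6.29×10^12 K⁴.
Q = 0.86 × 5.67×10⁻⁸ × 5.40×10^-3 × 6.29×10^12 = 1660 W.

Q ≈ 1660 W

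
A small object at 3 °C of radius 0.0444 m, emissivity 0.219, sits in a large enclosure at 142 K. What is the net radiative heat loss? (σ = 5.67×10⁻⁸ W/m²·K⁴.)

A = 4πr² = 4π × (0.0444)² = 0.0248 m².
Convert: 3 °C = 276 K.
Q = εσA(T⁴ − T_s⁴). T⁴ − T_s⁴ = (276)⁴ − (142)⁴ = 5.80×10^9 − 4.07×10^8 = 5.40×10^9 K⁴.
Q = 0.219 × 5.67×10⁻⁸ × 0.0248 × 5.40×10^9 = 1.66 W.

Q ≈ 1.66 W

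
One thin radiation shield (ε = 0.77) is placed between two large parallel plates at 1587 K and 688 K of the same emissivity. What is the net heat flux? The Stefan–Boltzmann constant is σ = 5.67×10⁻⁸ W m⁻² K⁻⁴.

q ≈ 1.09×10^5 W/m²

Each of the 2 gaps contributes resistance (2/ε − 1) = 2/0.77 − 1 = 1.597; total = 3.195.
q = σ(T₁⁴ − T₂⁴) / 3.195 = 5.67×10⁻⁸ × 6.12×10^12 / 3.195 = 1.09×10^5 W/m².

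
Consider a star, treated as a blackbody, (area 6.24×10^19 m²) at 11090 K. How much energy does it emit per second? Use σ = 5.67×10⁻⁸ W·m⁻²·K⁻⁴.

P = σAT⁴ = 5.67×10⁻⁸ × 6.24×10^19 × (11090)⁴ = 5.67×10⁻⁸ × 6.24×10^19 × 1.51×10^16.
P = 5.35×10^28 W.

P ≈ 5.35×10^28 W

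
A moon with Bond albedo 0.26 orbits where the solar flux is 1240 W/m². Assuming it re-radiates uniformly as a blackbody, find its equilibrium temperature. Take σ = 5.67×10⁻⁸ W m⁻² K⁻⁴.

Power absorbed = (1−a)S·πR²; power emitted = 4πR²σT⁴. Equating and cancelling πR²:
T = ((1−a)S / 4σ)^(1/4) = (918 / (4 × 5.67×10⁻⁸))^(1/4) = (4.05×10^9)^(1/4).
T = 252 K.

T ≈ 252 K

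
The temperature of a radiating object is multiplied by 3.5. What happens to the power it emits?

P ∝ T⁴, so the power scales as (3.5)⁴ = 150.

factor ≈ 150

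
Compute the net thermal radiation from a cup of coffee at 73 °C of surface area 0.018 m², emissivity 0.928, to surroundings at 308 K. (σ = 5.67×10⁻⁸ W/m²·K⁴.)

Q ≈ 5.05 W

Convert: 73 °C = 346 K.
Q = εσA(T⁴ − T_s⁴). T⁴ − T_s⁴ = (346)⁴ − (308)⁴ = 1.43×10^10 − 9.00×10^9 = 5.33×10^9 K⁴.
Q = 0.928 × 5.67×10⁻⁸ × 0.0180 × 5.33×10^9 = 5.05 W.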